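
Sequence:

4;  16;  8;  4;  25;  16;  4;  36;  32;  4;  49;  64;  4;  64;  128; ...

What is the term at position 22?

Split by position mod 3 into 3 tracks.
Track A = 4, 4, 4, 4, 4: the constant sequence 4.
Track B = 16, 25, 36, 49, 64: the squares 4², 5², 6², ….
Track C = 8, 16, 32, 64, 128: successive powers of 2.
The 22nd slot belongs to track A; its 8th term is 4.

4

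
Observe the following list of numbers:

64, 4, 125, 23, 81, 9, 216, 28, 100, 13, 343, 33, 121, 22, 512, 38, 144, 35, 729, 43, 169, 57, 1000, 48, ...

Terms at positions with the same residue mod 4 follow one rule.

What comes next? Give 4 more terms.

Split by position mod 4: positions 1, 5, 9, … form one track, and each other residue class forms its own.
Subsequence A: 64, 81, 100, 121, 144, 169. Consecutive squares n² from n = 8.
Subsequence B: 4, 9, 13, 22, 35, 57. A Fibonacci-like recurrence a_n = a_{n-1} + a_{n-2}.
Subsequence C: 125, 216, 343, 512, 729, 1000. The cubes 5³, 6³, 7³, ….
Subsequence D: 23, 28, 33, 38, 43, 48. Adding 5 each time.
Term 25 comes from subsequence A (its 7th entry): 196.
Position 26 falls in subsequence B as its term 7, giving 92.
Position 27 → subsequence C, term 7 = 1331.
Position 28 → subsequence D, term 7 = 53.

196, 92, 1331, 53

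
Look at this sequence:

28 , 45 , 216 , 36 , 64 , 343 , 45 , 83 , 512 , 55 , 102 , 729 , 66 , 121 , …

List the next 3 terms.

Split by position mod 3: positions 1, 4, 7, … form one track, and each other residue class forms its own.
Stream A is 28, 36, 45, 55, 66, which is triangular numbers n(n+1)/2 for n = 7, 8, ….
Stream B is 45, 64, 83, 102, 121, which is arithmetic with common difference +19.
Stream C is 216, 343, 512, 729, which is perfect cubes starting at 6³.
Position 15 → stream C, term 5 = 1000.
The 16th slot belongs to stream A; its 6th term is 78.
Position 17 → stream B, term 6 = 140.

1000, 78, 140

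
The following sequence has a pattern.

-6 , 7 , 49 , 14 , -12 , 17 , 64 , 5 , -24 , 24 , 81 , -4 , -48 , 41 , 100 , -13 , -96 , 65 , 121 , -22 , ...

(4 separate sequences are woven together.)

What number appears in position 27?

169

Split by position mod 4: positions 1, 5, 9, … form one track, and each other residue class forms its own.
Track A is -6, -12, -24, -48, -96, which is a geometric progression (common ratio 2).
Track B is 7, 17, 24, 41, 65, which is each term equals the sum of the previous two.
Track C is 49, 64, 81, 100, 121, which is the squares 7², 8², 9², ….
Track D is 14, 5, -4, -13, -22, which is arithmetic with common difference −9.
Position 27 falls in track C as its term 7, giving 169.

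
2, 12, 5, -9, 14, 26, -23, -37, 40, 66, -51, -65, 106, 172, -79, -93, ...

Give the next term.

278

The slot pattern repeats as AABB (period 4), so there are 2 interleaved tracks.
Stream A: 2, 12, 14, 26, 40, 66, 106, 172 — each term equals the sum of the previous two.
Stream B: 5, -9, -23, -37, -51, -65, -79, -93 — arithmetic with common difference −14.
Position 17 → stream A, term 9 = 278.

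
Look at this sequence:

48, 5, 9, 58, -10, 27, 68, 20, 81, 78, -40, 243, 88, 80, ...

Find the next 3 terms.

729, 98, -160

Split by position mod 3 into 3 tracks.
Subsequence A is 48, 58, 68, 78, 88, which is arithmetic, step +10.
Subsequence B is 5, -10, 20, -40, 80, which is multiplying by -2 each time.
Subsequence C is 9, 27, 81, 243, which is powers of 3.
Position 15 → subsequence C, term 5 = 729.
Position 16 falls in subsequence A as its term 6, giving 98.
Position 17 → subsequence B, term 6 = -160.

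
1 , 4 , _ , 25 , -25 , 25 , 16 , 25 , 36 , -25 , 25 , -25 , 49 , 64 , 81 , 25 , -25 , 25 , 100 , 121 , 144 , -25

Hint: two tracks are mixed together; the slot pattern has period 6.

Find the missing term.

9

Positions follow the repeating pattern AAABBB; grouping by letter gives 2 tracks.
Stream A: 1, 4, ?, 16, 25, 36, 49, 64, 81, 100, 121, 144 — perfect squares starting at 1².
Stream B: 25, -25, 25, -25, 25, -25, 25, -25, 25, -25 — alternating ±25.
Stream A's pattern makes the blank 9.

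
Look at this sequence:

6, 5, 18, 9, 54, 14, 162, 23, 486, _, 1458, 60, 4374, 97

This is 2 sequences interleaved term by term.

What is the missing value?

37

Taking every 2nd term gives 2 separate tracks.
Track A: 6, 18, 54, 162, 486, 1458, 4374. Multiplying by 3 each time.
Track B: 5, 9, 14, 23, ?, 60, 97. Fibonacci-style (each term is the sum of the two before it).
So the missing entry in track B is 37.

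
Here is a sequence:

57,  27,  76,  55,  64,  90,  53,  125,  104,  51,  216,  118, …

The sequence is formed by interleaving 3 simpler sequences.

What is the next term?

Split by position mod 3: positions 1, 4, 7, … form one track, and each other residue class forms its own.
Track A = 57, 55, 53, 51: linear: a_n = 59 − 2·n.
Track B = 27, 64, 125, 216: consecutive cubes n³ from n = 3.
Track C = 76, 90, 104, 118: linear: a_n = 62 + 14·n.
Position 13 falls in track A as its term 5, giving 49.

49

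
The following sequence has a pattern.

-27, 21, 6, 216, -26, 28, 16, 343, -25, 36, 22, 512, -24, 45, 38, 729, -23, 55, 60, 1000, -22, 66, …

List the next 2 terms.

98, 1331

Split by position mod 4: positions 1, 5, 9, … form one track, and each other residue class forms its own.
Track A: -27, -26, -25, -24, -23, -22. Linear: a_n = -28 + n.
Track B: 21, 28, 36, 45, 55, 66. The triangular numbers T_6, T_7, ….
Track C: 6, 16, 22, 38, 60. A Fibonacci-like recurrence a_n = a_{n-1} + a_{n-2}.
Track D: 216, 343, 512, 729, 1000. The cubes 6³, 7³, 8³, ….
The 23rd slot belongs to track C; its 6th term is 98.
The 24th slot belongs to track D; its 6th term is 1331.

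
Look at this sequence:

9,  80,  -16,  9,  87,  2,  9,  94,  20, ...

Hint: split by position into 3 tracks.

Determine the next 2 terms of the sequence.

Split by position mod 3 into 3 tracks.
Subsequence A: 9, 9, 9 — the constant sequence 9.
Subsequence B: 80, 87, 94 — adding 7 each time.
Subsequence C: -16, 2, 20 — adding 18 each time.
The 10th slot belongs to subsequence A; its 4th term is 9.
Position 11 falls in subsequence B as its term 4, giving 101.

9, 101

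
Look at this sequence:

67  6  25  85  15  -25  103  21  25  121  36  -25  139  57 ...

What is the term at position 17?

Taking every 3rd term gives 3 separate tracks.
Track A is 67, 85, 103, 121, 139, which is arithmetic with common difference +18.
Track B is 6, 15, 21, 36, 57, which is each term equals the sum of the previous two.
Track C is 25, -25, 25, -25, which is the oscillation 25·(−1)^(n+1).
Term 17 comes from track B (its 6th entry): 93.

93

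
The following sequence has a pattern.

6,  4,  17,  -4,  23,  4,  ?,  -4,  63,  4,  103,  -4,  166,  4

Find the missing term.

40

Odd-indexed and even-indexed terms follow separate rules.
Subsequence A is 6, 17, 23, ?, 63, 103, 166, which is a Fibonacci-like recurrence a_n = a_{n-1} + a_{n-2}.
Subsequence B is 4, -4, 4, -4, 4, -4, 4, which is oscillating between 4 and -4.
The gap is subsequence A's term 4; the rule gives 40.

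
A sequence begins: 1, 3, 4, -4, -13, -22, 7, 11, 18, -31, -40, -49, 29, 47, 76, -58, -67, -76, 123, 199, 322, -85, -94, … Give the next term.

Positions follow the repeating pattern AAABBB; grouping by letter gives 2 tracks.
Track A: 1, 3, 4, 7, 11, 18, 29, 47, 76, 123, 199, 322. Each term equals the sum of the previous two.
Track B: -4, -13, -22, -31, -40, -49, -58, -67, -76, -85, -94. Arithmetic, step −9.
Position 24 falls in track B as its term 12, giving -103.

-103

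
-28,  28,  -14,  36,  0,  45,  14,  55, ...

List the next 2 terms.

Split by position mod 2 into 2 tracks.
Stream A: -28, -14, 0, 14 — linear: a_n = -42 + 14·n.
Stream B: 28, 36, 45, 55 — the triangular numbers T_7, T_8, ….
Position 9 falls in stream A as its term 5, giving 28.
Position 10 → stream B, term 5 = 66.

28, 66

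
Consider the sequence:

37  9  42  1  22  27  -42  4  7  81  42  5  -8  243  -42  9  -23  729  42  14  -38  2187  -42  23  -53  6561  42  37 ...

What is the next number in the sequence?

-68

Split by position mod 4: positions 1, 5, 9, … form one track, and each other residue class forms its own.
Stream A = 37, 22, 7, -8, -23, -38, -53: arithmetic with common difference −15.
Stream B = 9, 27, 81, 243, 729, 2187, 6561: successive powers of 3.
Stream C = 42, -42, 42, -42, 42, -42, 42: oscillating between 42 and -42.
Stream D = 1, 4, 5, 9, 14, 23, 37: each term equals the sum of the previous two.
Position 29 falls in stream A as its term 8, giving -68.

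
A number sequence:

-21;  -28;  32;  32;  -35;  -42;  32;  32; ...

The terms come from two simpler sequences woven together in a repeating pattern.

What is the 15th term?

Reading positions in blocks of 4 reveals the pattern AABB — 2 tracks woven together.
Stream A is -21, -28, -35, -42, which is arithmetic with common difference −7.
Stream B is 32, 32, 32, 32, which is always 32.
Position 15 falls in stream B as its term 7, giving 32.

32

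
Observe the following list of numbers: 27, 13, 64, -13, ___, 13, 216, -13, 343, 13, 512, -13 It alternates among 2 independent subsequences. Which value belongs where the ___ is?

Taking every 2nd term gives 2 separate tracks.
Stream A = 27, 64, ?, 216, 343, 512: consecutive cubes n³ from n = 3.
Stream B = 13, -13, 13, -13, 13, -13: the oscillation 13·(−1)^(n+1).
Filling stream A at index 3 by its rule yields 125.

125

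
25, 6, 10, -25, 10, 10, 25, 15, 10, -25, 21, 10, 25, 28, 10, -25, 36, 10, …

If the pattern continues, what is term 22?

Split by position mod 3: positions 1, 4, 7, … form one track, and each other residue class forms its own.
Stream A: 25, -25, 25, -25, 25, -25. Oscillating between 25 and -25.
Stream B: 6, 10, 15, 21, 28, 36. Triangular numbers starting at T_3.
Stream C: 10, 10, 10, 10, 10, 10. Always 10.
The 22nd slot belongs to stream A; its 8th term is -25.

-25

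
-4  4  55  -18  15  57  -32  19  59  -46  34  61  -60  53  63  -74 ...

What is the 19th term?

-88

Split by position mod 3 into 3 tracks.
Subsequence A = -4, -18, -32, -46, -60, -74: arithmetic with common difference −14.
Subsequence B = 4, 15, 19, 34, 53: a Fibonacci-like recurrence a_n = a_{n-1} + a_{n-2}.
Subsequence C = 55, 57, 59, 61, 63: arithmetic with common difference +2.
Position 19 falls in subsequence A as its term 7, giving -88.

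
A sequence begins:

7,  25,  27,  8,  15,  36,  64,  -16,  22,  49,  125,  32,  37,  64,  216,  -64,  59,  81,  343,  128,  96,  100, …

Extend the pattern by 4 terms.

Split by position mod 4: positions 1, 5, 9, … form one track, and each other residue class forms its own.
Stream A: 7, 15, 22, 37, 59, 96 (each term equals the sum of the previous two).
Stream B: 25, 36, 49, 64, 81, 100 (perfect squares starting at 5²).
Stream C: 27, 64, 125, 216, 343 (the cubes 3³, 4³, 5³, …).
Stream D: 8, -16, 32, -64, 128 (geometric, ×-2 each step).
Position 23 → stream C, term 6 = 512.
Position 24 → stream D, term 6 = -256.
Position 25 falls in stream A as its term 7, giving 155.
Position 26 falls in stream B as its term 7, giving 121.

512, -256, 155, 121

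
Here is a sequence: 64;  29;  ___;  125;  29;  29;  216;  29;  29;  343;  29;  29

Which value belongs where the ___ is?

29

Positions follow the repeating pattern ABB; grouping by letter gives 2 tracks.
Subsequence A = 64, 125, 216, 343: the cubes 4³, 5³, 6³, ….
Subsequence B = 29, ?, 29, 29, 29, 29, 29, 29: constant 29.
Filling subsequence B at index 2 by its rule yields 29.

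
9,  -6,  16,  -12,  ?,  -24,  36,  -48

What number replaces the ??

25

Taking every 2nd term gives 2 separate tracks.
Track A is 9, 16, ?, 36, which is the squares 3², 4², 5², ….
Track B is -6, -12, -24, -48, which is geometric with ratio 2.
Filling track A at index 3 by its rule yields 25.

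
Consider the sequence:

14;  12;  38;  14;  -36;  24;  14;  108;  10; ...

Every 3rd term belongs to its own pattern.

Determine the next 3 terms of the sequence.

14, -324, -4

Split by position mod 3: positions 1, 4, 7, … form one track, and each other residue class forms its own.
Stream A: 14, 14, 14 — the constant sequence 14.
Stream B: 12, -36, 108 — multiplying by -3 each time.
Stream C: 38, 24, 10 — arithmetic with common difference −14.
The 10th slot belongs to stream A; its 4th term is 14.
Position 11 falls in stream B as its term 4, giving -324.
Position 12 → stream C, term 4 = -4.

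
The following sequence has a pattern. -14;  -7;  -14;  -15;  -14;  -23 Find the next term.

Taking every 2nd term gives 2 separate tracks.
Subsequence A: -14, -14, -14 — the constant sequence -14.
Subsequence B: -7, -15, -23 — arithmetic with common difference −8.
The 7th slot belongs to subsequence A; its 4th term is -14.

-14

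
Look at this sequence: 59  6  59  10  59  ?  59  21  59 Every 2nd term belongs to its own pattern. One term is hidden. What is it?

The terms cycle through 2 interleaved subsequences.
Stream A is 59, 59, 59, 59, 59, which is always 59.
Stream B is 6, 10, ?, 21, which is the triangular numbers T_3, T_4, ….
Filling stream B at index 3 by its rule yields 15.

15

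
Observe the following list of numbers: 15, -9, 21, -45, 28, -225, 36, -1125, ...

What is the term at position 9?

Positions 1, 3, 5, … form one subsequence and positions 2, 4, 6, … form another.
Track A is 15, 21, 28, 36, which is the triangular numbers T_5, T_6, ….
Track B is -9, -45, -225, -1125, which is a geometric progression (common ratio 5).
Term 9 comes from track A (its 5th entry): 45.

45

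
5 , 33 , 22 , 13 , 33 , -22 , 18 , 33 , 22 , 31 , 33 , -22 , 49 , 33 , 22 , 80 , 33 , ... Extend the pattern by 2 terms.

Split by position mod 3: positions 1, 4, 7, … form one track, and each other residue class forms its own.
Subsequence A is 5, 13, 18, 31, 49, 80, which is each term equals the sum of the previous two.
Subsequence B is 33, 33, 33, 33, 33, 33, which is the constant sequence 33.
Subsequence C is 22, -22, 22, -22, 22, which is oscillating between 22 and -22.
Position 18 falls in subsequence C as its term 6, giving -22.
Position 19 falls in subsequence A as its term 7, giving 129.

-22, 129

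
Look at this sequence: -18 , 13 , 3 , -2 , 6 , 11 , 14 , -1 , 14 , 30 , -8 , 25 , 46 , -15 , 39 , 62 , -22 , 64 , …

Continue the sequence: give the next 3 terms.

78, -29, 103

Split by position mod 3 into 3 tracks.
Subsequence A is -18, -2, 14, 30, 46, 62, which is arithmetic, step +16.
Subsequence B is 13, 6, -1, -8, -15, -22, which is linear: a_n = 20 − 7·n.
Subsequence C is 3, 11, 14, 25, 39, 64, which is a Fibonacci-like recurrence a_n = a_{n-1} + a_{n-2}.
Position 19 → subsequence A, term 7 = 78.
Term 20 comes from subsequence B (its 7th entry): -29.
The 21st slot belongs to subsequence C; its 7th term is 103.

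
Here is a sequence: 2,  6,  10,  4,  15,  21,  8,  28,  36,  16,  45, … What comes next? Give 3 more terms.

55, 32, 66

Positions follow the repeating pattern ABB; grouping by letter gives 2 tracks.
Track A: 2, 4, 8, 16 (geometric, ×2 each step).
Track B: 6, 10, 15, 21, 28, 36, 45 (triangular numbers starting at T_3).
Term 12 comes from track B (its 8th entry): 55.
Position 13 → track A, term 5 = 32.
Position 14 falls in track B as its term 9, giving 66.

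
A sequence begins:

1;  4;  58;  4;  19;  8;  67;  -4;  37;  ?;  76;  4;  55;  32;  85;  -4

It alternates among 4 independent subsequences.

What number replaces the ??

Read the sequence 4 terms at a time; column i is its own pattern.
Stream A = 1, 19, 37, 55: linear: a_n = -17 + 18·n.
Stream B = 4, 8, ?, 32: powers 2^2, 2^3, 2^4, ….
Stream C = 58, 67, 76, 85: adding 9 each time.
Stream D = 4, -4, 4, -4: oscillating between 4 and -4.
The gap is stream B's term 3; the rule gives 16.

16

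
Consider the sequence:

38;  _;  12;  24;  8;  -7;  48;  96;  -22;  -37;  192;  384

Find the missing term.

Positions follow the repeating pattern AABB; grouping by letter gives 2 tracks.
Subsequence A: 38, ?, 8, -7, -22, -37 — subtracting 15 each time.
Subsequence B: 12, 24, 48, 96, 192, 384 — geometric with ratio 2.
So the missing entry in subsequence A is 23.

23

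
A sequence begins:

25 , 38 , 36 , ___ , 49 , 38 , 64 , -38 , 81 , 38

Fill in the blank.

-38

Positions 1, 3, 5, … form one subsequence and positions 2, 4, 6, … form another.
Stream A = 25, 36, 49, 64, 81: perfect squares starting at 5².
Stream B = 38, ?, 38, -38, 38: alternating ±38.
Filling stream B at index 2 by its rule yields -38.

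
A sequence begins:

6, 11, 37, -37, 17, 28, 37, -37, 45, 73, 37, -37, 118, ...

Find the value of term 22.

The slot pattern repeats as AABB (period 4), so there are 2 interleaved tracks.
Track A is 6, 11, 17, 28, 45, 73, 118, which is a Fibonacci-like recurrence a_n = a_{n-1} + a_{n-2}.
Track B is 37, -37, 37, -37, 37, -37, which is the oscillation 37·(−1)^(n+1).
The 22nd slot belongs to track A; its 12th term is 1309.

1309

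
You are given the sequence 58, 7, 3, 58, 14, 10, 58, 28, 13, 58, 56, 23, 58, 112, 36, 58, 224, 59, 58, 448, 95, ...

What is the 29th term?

Taking every 3rd term gives 3 separate tracks.
Track A = 58, 58, 58, 58, 58, 58, 58: the constant sequence 58.
Track B = 7, 14, 28, 56, 112, 224, 448: multiplying by 2 each time.
Track C = 3, 10, 13, 23, 36, 59, 95: a Fibonacci-like recurrence a_n = a_{n-1} + a_{n-2}.
Position 29 → track B, term 10 = 3584.

3584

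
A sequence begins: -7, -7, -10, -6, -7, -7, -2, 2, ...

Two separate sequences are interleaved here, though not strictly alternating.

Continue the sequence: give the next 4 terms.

Positions follow the repeating pattern AABB; grouping by letter gives 2 tracks.
Track A: -7, -7, -7, -7 — constant -7.
Track B: -10, -6, -2, 2 — adding 4 each time.
The 9th slot belongs to track A; its 5th term is -7.
Position 10 falls in track A as its term 6, giving -7.
Position 11 → track B, term 5 = 6.
Position 12 falls in track B as its term 6, giving 10.

-7, -7, 6, 10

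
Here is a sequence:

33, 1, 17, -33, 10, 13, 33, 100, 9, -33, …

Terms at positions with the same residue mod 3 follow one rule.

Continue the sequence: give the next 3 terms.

Taking every 3rd term gives 3 separate tracks.
Track A is 33, -33, 33, -33, which is oscillating between 33 and -33.
Track B is 1, 10, 100, which is powers of 10.
Track C is 17, 13, 9, which is subtracting 4 each time.
The 11th slot belongs to track B; its 4th term is 1000.
Position 12 → track C, term 4 = 5.
Position 13 falls in track A as its term 5, giving 33.

1000, 5, 33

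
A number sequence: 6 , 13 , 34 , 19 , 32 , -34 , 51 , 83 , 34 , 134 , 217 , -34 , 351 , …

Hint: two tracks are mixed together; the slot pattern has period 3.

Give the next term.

568

Reading positions in blocks of 3 reveals the pattern AAB — 2 tracks woven together.
Subsequence A: 6, 13, 19, 32, 51, 83, 134, 217, 351 (Fibonacci-style (each term is the sum of the two before it)).
Subsequence B: 34, -34, 34, -34 (oscillating between 34 and -34).
Term 14 comes from subsequence A (its 10th entry): 568.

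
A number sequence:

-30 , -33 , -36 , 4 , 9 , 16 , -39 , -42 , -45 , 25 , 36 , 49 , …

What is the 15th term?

Positions follow the repeating pattern AAABBB; grouping by letter gives 2 tracks.
Subsequence A: -30, -33, -36, -39, -42, -45 — linear: a_n = -27 − 3·n.
Subsequence B: 4, 9, 16, 25, 36, 49 — the squares 2², 3², 4², ….
Position 15 falls in subsequence A as its term 9, giving -54.

-54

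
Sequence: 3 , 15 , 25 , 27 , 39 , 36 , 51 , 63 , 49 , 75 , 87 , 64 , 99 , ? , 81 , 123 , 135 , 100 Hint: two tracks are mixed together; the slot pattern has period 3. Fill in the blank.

Positions follow the repeating pattern AAB; grouping by letter gives 2 tracks.
Track A: 3, 15, 27, 39, 51, 63, 75, 87, 99, ?, 123, 135 (arithmetic with common difference +12).
Track B: 25, 36, 49, 64, 81, 100 (the squares 5², 6², 7², …).
So the missing entry in track A is 111.

111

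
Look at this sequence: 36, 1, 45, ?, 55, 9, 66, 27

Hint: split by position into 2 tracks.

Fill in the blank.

3

Taking every 2nd term gives 2 separate tracks.
Stream A: 36, 45, 55, 66. The triangular numbers T_8, T_9, ….
Stream B: 1, ?, 9, 27. Powers 3^0, 3^1, 3^2, ….
The gap is stream B's term 2; the rule gives 3.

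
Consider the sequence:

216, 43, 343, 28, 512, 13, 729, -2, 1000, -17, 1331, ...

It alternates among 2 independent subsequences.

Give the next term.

Taking every 2nd term gives 2 separate tracks.
Subsequence A = 216, 343, 512, 729, 1000, 1331: perfect cubes starting at 6³.
Subsequence B = 43, 28, 13, -2, -17: arithmetic with common difference −15.
Term 12 comes from subsequence B (its 6th entry): -32.

-32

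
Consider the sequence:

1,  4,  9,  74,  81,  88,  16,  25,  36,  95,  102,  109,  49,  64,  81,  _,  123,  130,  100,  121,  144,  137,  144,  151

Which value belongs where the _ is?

Reading positions in blocks of 6 reveals the pattern AAABBB — 2 tracks woven together.
Track A = 1, 4, 9, 16, 25, 36, 49, 64, 81, 100, 121, 144: consecutive squares n² from n = 1.
Track B = 74, 81, 88, 95, 102, 109, ?, 123, 130, 137, 144, 151: linear: a_n = 67 + 7·n.
The gap is track B's term 7; the rule gives 116.

116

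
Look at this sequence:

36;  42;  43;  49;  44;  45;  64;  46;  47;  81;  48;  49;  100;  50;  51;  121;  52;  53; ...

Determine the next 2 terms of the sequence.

144, 54

Positions follow the repeating pattern ABB; grouping by letter gives 2 tracks.
Track A is 36, 49, 64, 81, 100, 121, which is consecutive squares n² from n = 6.
Track B is 42, 43, 44, 45, 46, 47, 48, 49, 50, 51, 52, 53, which is adding 1 each time.
Term 19 comes from track A (its 7th entry): 144.
Position 20 falls in track B as its term 13, giving 54.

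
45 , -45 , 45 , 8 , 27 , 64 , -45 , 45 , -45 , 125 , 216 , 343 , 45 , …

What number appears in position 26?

Reading positions in blocks of 6 reveals the pattern AAABBB — 2 tracks woven together.
Stream A = 45, -45, 45, -45, 45, -45, 45: oscillating between 45 and -45.
Stream B = 8, 27, 64, 125, 216, 343: consecutive cubes n³ from n = 2.
The 26th slot belongs to stream A; its 14th term is -45.

-45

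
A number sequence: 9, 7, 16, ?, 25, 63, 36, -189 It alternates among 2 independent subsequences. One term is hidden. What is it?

Taking every 2nd term gives 2 separate tracks.
Stream A: 9, 16, 25, 36. Consecutive squares n² from n = 3.
Stream B: 7, ?, 63, -189. Geometric, ×-3 each step.
Filling stream B at index 2 by its rule yields -21.

-21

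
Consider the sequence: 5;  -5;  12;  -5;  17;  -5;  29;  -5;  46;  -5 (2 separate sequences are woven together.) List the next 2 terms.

Positions 1, 3, 5, … form one subsequence and positions 2, 4, 6, … form another.
Subsequence A: 5, 12, 17, 29, 46. Fibonacci-style (each term is the sum of the two before it).
Subsequence B: -5, -5, -5, -5, -5. Constant -5.
The 11th slot belongs to subsequence A; its 6th term is 75.
Term 12 comes from subsequence B (its 6th entry): -5.

75, -5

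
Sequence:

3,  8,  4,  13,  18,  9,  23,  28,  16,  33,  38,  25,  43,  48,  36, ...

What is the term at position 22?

Reading positions in blocks of 3 reveals the pattern AAB — 2 tracks woven together.
Track A = 3, 8, 13, 18, 23, 28, 33, 38, 43, 48: arithmetic, step +5.
Track B = 4, 9, 16, 25, 36: the squares 2², 3², 4², ….
Position 22 → track A, term 15 = 73.

73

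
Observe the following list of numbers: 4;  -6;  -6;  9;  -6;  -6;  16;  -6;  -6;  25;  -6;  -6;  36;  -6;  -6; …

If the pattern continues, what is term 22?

Reading positions in blocks of 3 reveals the pattern ABB — 2 tracks woven together.
Track A: 4, 9, 16, 25, 36. Perfect squares starting at 2².
Track B: -6, -6, -6, -6, -6, -6, -6, -6, -6, -6. Always -6.
Position 22 falls in track A as its term 8, giving 81.

81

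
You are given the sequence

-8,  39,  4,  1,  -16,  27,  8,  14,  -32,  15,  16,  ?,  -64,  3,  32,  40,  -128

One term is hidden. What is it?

27

The terms cycle through 4 interleaved subsequences.
Subsequence A = -8, -16, -32, -64, -128: geometric with ratio 2.
Subsequence B = 39, 27, 15, 3: arithmetic with common difference −12.
Subsequence C = 4, 8, 16, 32: powers of 2.
Subsequence D = 1, 14, ?, 40: linear: a_n = -12 + 13·n.
Filling subsequence D at index 3 by its rule yields 27.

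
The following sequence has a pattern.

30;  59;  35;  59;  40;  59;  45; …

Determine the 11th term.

55

Positions 1, 3, 5, … form one subsequence and positions 2, 4, 6, … form another.
Stream A: 30, 35, 40, 45. Arithmetic, step +5.
Stream B: 59, 59, 59. Always 59.
Term 11 comes from stream A (its 6th entry): 55.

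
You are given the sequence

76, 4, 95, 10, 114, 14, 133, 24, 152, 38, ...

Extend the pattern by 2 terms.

171, 62

Taking every 2nd term gives 2 separate tracks.
Track A: 76, 95, 114, 133, 152. Linear: a_n = 57 + 19·n.
Track B: 4, 10, 14, 24, 38. Fibonacci-style (each term is the sum of the two before it).
The 11th slot belongs to track A; its 6th term is 171.
Term 12 comes from track B (its 6th entry): 62.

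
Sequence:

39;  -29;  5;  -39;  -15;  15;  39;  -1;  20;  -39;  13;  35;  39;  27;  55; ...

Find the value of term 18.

90

Read the sequence 3 terms at a time; column i is its own pattern.
Stream A: 39, -39, 39, -39, 39. Alternating ±39.
Stream B: -29, -15, -1, 13, 27. Arithmetic, step +14.
Stream C: 5, 15, 20, 35, 55. A Fibonacci-like recurrence a_n = a_{n-1} + a_{n-2}.
Position 18 falls in stream C as its term 6, giving 90.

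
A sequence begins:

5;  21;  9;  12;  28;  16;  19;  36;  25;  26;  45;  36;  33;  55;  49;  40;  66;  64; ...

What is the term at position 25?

Split by position mod 3 into 3 tracks.
Subsequence A: 5, 12, 19, 26, 33, 40 (arithmetic, step +7).
Subsequence B: 21, 28, 36, 45, 55, 66 (triangular numbers starting at T_6).
Subsequence C: 9, 16, 25, 36, 49, 64 (consecutive squares n² from n = 3).
Position 25 → subsequence A, term 9 = 61.

61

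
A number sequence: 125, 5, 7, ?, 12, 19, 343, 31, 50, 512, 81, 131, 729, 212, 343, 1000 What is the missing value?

Reading positions in blocks of 3 reveals the pattern ABB — 2 tracks woven together.
Subsequence A: 125, ?, 343, 512, 729, 1000 — the cubes 5³, 6³, 7³, ….
Subsequence B: 5, 7, 12, 19, 31, 50, 81, 131, 212, 343 — a Fibonacci-like recurrence a_n = a_{n-1} + a_{n-2}.
Filling subsequence A at index 2 by its rule yields 216.

216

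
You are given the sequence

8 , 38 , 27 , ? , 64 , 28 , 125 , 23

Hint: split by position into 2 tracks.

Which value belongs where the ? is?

33

Taking every 2nd term gives 2 separate tracks.
Stream A: 8, 27, 64, 125 (the cubes 2³, 3³, 4³, …).
Stream B: 38, ?, 28, 23 (arithmetic with common difference −5).
So the missing entry in stream B is 33.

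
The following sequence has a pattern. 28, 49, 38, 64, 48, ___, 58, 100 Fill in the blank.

Taking every 2nd term gives 2 separate tracks.
Track A = 28, 38, 48, 58: arithmetic with common difference +10.
Track B = 49, 64, ?, 100: consecutive squares n² from n = 7.
So the missing entry in track B is 81.

81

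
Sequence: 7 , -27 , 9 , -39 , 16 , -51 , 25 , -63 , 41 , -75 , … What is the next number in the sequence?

66

Taking every 2nd term gives 2 separate tracks.
Track A: 7, 9, 16, 25, 41. Fibonacci-style (each term is the sum of the two before it).
Track B: -27, -39, -51, -63, -75. Subtracting 12 each time.
Term 11 comes from track A (its 6th entry): 66.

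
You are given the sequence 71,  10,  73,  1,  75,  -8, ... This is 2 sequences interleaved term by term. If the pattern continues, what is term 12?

-35

Positions 1, 3, 5, … form one subsequence and positions 2, 4, 6, … form another.
Subsequence A = 71, 73, 75: arithmetic, step +2.
Subsequence B = 10, 1, -8: linear: a_n = 19 − 9·n.
The 12th slot belongs to subsequence B; its 6th term is -35.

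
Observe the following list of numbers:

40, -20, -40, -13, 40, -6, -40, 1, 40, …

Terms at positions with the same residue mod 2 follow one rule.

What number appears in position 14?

22

Taking every 2nd term gives 2 separate tracks.
Track A: 40, -40, 40, -40, 40 — the oscillation 40·(−1)^(n+1).
Track B: -20, -13, -6, 1 — adding 7 each time.
Position 14 → track B, term 7 = 22.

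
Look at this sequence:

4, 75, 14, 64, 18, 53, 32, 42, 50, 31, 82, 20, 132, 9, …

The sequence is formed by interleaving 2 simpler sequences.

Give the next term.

Split by position mod 2 into 2 tracks.
Subsequence A: 4, 14, 18, 32, 50, 82, 132 (each term equals the sum of the previous two).
Subsequence B: 75, 64, 53, 42, 31, 20, 9 (arithmetic with common difference −11).
Term 15 comes from subsequence A (its 8th entry): 214.

214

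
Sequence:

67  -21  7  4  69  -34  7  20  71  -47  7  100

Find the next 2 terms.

73, -60

Read the sequence 4 terms at a time; column i is its own pattern.
Subsequence A: 67, 69, 71 — adding 2 each time.
Subsequence B: -21, -34, -47 — arithmetic, step −13.
Subsequence C: 7, 7, 7 — constant 7.
Subsequence D: 4, 20, 100 — geometric, ×5 each step.
Position 13 → subsequence A, term 4 = 73.
The 14th slot belongs to subsequence B; its 4th term is -60.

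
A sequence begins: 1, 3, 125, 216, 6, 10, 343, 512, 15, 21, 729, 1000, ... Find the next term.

28

The slot pattern repeats as AABB (period 4), so there are 2 interleaved tracks.
Subsequence A = 1, 3, 6, 10, 15, 21: triangular numbers starting at T_1.
Subsequence B = 125, 216, 343, 512, 729, 1000: perfect cubes starting at 5³.
The 13th slot belongs to subsequence A; its 7th term is 28.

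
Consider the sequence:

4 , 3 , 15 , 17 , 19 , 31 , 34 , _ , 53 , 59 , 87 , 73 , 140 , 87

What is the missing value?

Odd-indexed and even-indexed terms follow separate rules.
Subsequence A: 4, 15, 19, 34, 53, 87, 140 — each term equals the sum of the previous two.
Subsequence B: 3, 17, 31, ?, 59, 73, 87 — arithmetic, step +14.
The gap is subsequence B's term 4; the rule gives 45.

45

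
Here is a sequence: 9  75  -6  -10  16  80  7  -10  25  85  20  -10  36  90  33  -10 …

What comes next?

49

Split by position mod 4: positions 1, 5, 9, … form one track, and each other residue class forms its own.
Stream A: 9, 16, 25, 36 (the squares 3², 4², 5², …).
Stream B: 75, 80, 85, 90 (arithmetic with common difference +5).
Stream C: -6, 7, 20, 33 (arithmetic with common difference +13).
Stream D: -10, -10, -10, -10 (always -10).
Position 17 → stream A, term 5 = 49.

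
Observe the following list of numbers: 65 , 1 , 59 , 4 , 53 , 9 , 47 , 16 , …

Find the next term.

The terms cycle through 2 interleaved subsequences.
Subsequence A: 65, 59, 53, 47. Arithmetic, step −6.
Subsequence B: 1, 4, 9, 16. Perfect squares starting at 1².
Position 9 falls in subsequence A as its term 5, giving 41.

41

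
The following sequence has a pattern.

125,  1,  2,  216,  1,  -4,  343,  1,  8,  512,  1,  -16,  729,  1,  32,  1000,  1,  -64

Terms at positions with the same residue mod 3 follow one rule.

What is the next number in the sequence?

Read the sequence 3 terms at a time; column i is its own pattern.
Track A: 125, 216, 343, 512, 729, 1000 (the cubes 5³, 6³, 7³, …).
Track B: 1, 1, 1, 1, 1, 1 (the constant sequence 1).
Track C: 2, -4, 8, -16, 32, -64 (geometric with ratio -2).
The 19th slot belongs to track A; its 7th term is 1331.

1331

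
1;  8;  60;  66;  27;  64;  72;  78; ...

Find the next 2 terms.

125, 216

Reading positions in blocks of 4 reveals the pattern AABB — 2 tracks woven together.
Track A: 1, 8, 27, 64 (perfect cubes starting at 1³).
Track B: 60, 66, 72, 78 (arithmetic with common difference +6).
Position 9 → track A, term 5 = 125.
The 10th slot belongs to track A; its 6th term is 216.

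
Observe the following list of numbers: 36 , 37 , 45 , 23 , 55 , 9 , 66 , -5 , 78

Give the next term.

-19

The terms cycle through 2 interleaved subsequences.
Track A: 36, 45, 55, 66, 78. The triangular numbers T_8, T_9, ….
Track B: 37, 23, 9, -5. Arithmetic with common difference −14.
Position 10 → track B, term 5 = -19.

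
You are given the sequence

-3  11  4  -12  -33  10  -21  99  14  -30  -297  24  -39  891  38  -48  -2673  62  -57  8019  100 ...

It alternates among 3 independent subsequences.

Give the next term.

The terms cycle through 3 interleaved subsequences.
Track A: -3, -12, -21, -30, -39, -48, -57 (arithmetic with common difference −9).
Track B: 11, -33, 99, -297, 891, -2673, 8019 (geometric with ratio -3).
Track C: 4, 10, 14, 24, 38, 62, 100 (a Fibonacci-like recurrence a_n = a_{n-1} + a_{n-2}).
The 22nd slot belongs to track A; its 8th term is -66.

-66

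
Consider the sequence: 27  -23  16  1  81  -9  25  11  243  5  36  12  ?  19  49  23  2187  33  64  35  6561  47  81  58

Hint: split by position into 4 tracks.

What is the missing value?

729

The terms cycle through 4 interleaved subsequences.
Track A: 27, 81, 243, ?, 2187, 6561 (powers 3^3, 3^4, 3^5, …).
Track B: -23, -9, 5, 19, 33, 47 (arithmetic with common difference +14).
Track C: 16, 25, 36, 49, 64, 81 (the squares 4², 5², 6², …).
Track D: 1, 11, 12, 23, 35, 58 (each term equals the sum of the previous two).
Track A's pattern makes the blank 729.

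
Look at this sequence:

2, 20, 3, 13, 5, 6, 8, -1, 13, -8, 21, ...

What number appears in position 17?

Odd-indexed and even-indexed terms follow separate rules.
Subsequence A: 2, 3, 5, 8, 13, 21 (each term equals the sum of the previous two).
Subsequence B: 20, 13, 6, -1, -8 (linear: a_n = 27 − 7·n).
The 17th slot belongs to subsequence A; its 9th term is 89.

89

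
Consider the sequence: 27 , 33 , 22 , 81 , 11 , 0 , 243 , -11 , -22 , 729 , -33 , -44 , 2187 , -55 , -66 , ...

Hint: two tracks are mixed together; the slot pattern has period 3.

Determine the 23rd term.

The slot pattern repeats as ABB (period 3), so there are 2 interleaved tracks.
Subsequence A is 27, 81, 243, 729, 2187, which is successive powers of 3.
Subsequence B is 33, 22, 11, 0, -11, -22, -33, -44, -55, -66, which is arithmetic with common difference −11.
The 23rd slot belongs to subsequence B; its 15th term is -121.

-121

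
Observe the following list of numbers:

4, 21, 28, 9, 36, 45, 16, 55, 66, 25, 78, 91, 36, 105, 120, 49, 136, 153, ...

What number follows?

64

The slot pattern repeats as ABB (period 3), so there are 2 interleaved tracks.
Track A: 4, 9, 16, 25, 36, 49 (consecutive squares n² from n = 2).
Track B: 21, 28, 36, 45, 55, 66, 78, 91, 105, 120, 136, 153 (triangular numbers starting at T_6).
Term 19 comes from track A (its 7th entry): 64.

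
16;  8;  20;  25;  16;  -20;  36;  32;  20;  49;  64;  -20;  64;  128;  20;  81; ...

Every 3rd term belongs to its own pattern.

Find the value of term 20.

Read the sequence 3 terms at a time; column i is its own pattern.
Track A: 16, 25, 36, 49, 64, 81. Consecutive squares n² from n = 4.
Track B: 8, 16, 32, 64, 128. Geometric, ×2 each step.
Track C: 20, -20, 20, -20, 20. Oscillating between 20 and -20.
Term 20 comes from track B (its 7th entry): 512.

512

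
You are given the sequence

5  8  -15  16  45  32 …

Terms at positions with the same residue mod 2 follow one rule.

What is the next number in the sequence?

-135

Split by position mod 2 into 2 tracks.
Track A: 5, -15, 45. Geometric, ×-3 each step.
Track B: 8, 16, 32. Successive powers of 2.
Position 7 falls in track A as its term 4, giving -135.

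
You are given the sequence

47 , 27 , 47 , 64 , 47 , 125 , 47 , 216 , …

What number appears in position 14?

729

Taking every 2nd term gives 2 separate tracks.
Track A is 47, 47, 47, 47, which is the constant sequence 47.
Track B is 27, 64, 125, 216, which is perfect cubes starting at 3³.
Position 14 falls in track B as its term 7, giving 729.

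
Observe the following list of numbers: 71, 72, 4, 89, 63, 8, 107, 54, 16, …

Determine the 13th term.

Taking every 3rd term gives 3 separate tracks.
Track A = 71, 89, 107: linear: a_n = 53 + 18·n.
Track B = 72, 63, 54: arithmetic with common difference −9.
Track C = 4, 8, 16: successive powers of 2.
Position 13 falls in track A as its term 5, giving 143.

143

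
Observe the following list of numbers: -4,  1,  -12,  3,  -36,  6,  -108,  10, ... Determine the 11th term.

Split by position mod 2 into 2 tracks.
Track A is -4, -12, -36, -108, which is multiplying by 3 each time.
Track B is 1, 3, 6, 10, which is triangular numbers starting at T_1.
Position 11 → track A, term 6 = -972.

-972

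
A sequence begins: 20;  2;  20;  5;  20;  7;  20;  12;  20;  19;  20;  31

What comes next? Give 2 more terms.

20, 50

Split by position mod 2 into 2 tracks.
Track A = 20, 20, 20, 20, 20, 20: constant 20.
Track B = 2, 5, 7, 12, 19, 31: Fibonacci-style (each term is the sum of the two before it).
Term 13 comes from track A (its 7th entry): 20.
Position 14 falls in track B as its term 7, giving 50.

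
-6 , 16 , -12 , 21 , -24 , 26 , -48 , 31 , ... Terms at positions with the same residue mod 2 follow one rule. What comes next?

-96

Odd-indexed and even-indexed terms follow separate rules.
Stream A: -6, -12, -24, -48 — geometric with ratio 2.
Stream B: 16, 21, 26, 31 — linear: a_n = 11 + 5·n.
Position 9 falls in stream A as its term 5, giving -96.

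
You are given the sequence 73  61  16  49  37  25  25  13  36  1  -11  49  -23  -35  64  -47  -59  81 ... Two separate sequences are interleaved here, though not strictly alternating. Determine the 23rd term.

Reading positions in blocks of 3 reveals the pattern AAB — 2 tracks woven together.
Track A = 73, 61, 49, 37, 25, 13, 1, -11, -23, -35, -47, -59: arithmetic with common difference −12.
Track B = 16, 25, 36, 49, 64, 81: consecutive squares n² from n = 4.
Position 23 falls in track A as its term 16, giving -107.

-107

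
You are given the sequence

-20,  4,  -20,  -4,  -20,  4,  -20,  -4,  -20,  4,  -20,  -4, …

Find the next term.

Split by position mod 2 into 2 tracks.
Stream A: -20, -20, -20, -20, -20, -20 (the constant sequence -20).
Stream B: 4, -4, 4, -4, 4, -4 (oscillating between 4 and -4).
Position 13 → stream A, term 7 = -20.

-20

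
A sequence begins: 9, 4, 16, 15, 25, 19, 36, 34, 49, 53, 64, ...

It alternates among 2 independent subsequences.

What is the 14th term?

The terms cycle through 2 interleaved subsequences.
Subsequence A: 9, 16, 25, 36, 49, 64. Perfect squares starting at 3².
Subsequence B: 4, 15, 19, 34, 53. A Fibonacci-like recurrence a_n = a_{n-1} + a_{n-2}.
Term 14 comes from subsequence B (its 7th entry): 140.

140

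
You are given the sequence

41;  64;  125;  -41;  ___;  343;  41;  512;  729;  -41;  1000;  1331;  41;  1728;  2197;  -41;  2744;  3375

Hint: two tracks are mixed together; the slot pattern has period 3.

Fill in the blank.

Reading positions in blocks of 3 reveals the pattern ABB — 2 tracks woven together.
Track A: 41, -41, 41, -41, 41, -41 — oscillating between 41 and -41.
Track B: 64, 125, ?, 343, 512, 729, 1000, 1331, 1728, 2197, 2744, 3375 — the cubes 4³, 5³, 6³, ….
Filling track B at index 3 by its rule yields 216.

216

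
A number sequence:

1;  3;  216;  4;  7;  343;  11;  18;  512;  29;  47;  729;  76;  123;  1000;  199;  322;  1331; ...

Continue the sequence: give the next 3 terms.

521, 843, 1728

Positions follow the repeating pattern AAB; grouping by letter gives 2 tracks.
Subsequence A is 1, 3, 4, 7, 11, 18, 29, 47, 76, 123, 199, 322, which is each term equals the sum of the previous two.
Subsequence B is 216, 343, 512, 729, 1000, 1331, which is consecutive cubes n³ from n = 6.
Term 19 comes from subsequence A (its 13th entry): 521.
Term 20 comes from subsequence A (its 14th entry): 843.
Term 21 comes from subsequence B (its 7th entry): 1728.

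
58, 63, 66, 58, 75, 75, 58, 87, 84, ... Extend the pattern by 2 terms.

The terms cycle through 3 interleaved subsequences.
Track A = 58, 58, 58: the constant sequence 58.
Track B = 63, 75, 87: adding 12 each time.
Track C = 66, 75, 84: arithmetic, step +9.
Position 10 falls in track A as its term 4, giving 58.
Term 11 comes from track B (its 4th entry): 99.

58, 99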